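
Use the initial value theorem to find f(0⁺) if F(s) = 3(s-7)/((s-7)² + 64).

f(0⁺) = lim_{s→∞} sF(s) = lim_{s→∞} 3s(s-7)/((s-7)² + 64) = 3

Final answer: 3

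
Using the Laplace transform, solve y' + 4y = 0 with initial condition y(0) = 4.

L{y'} + 4L{y} = 0. sY - 4 + 4Y = 0. Y(s+4) = 4. Y = 4/(s+4)

Final answer: y(t) = 4e^(-4t)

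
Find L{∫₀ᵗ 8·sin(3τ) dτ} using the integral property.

L{∫₀ᵗ f(τ)dτ} = F(s)/s with F(s) = 24/(s² + 9), so the result is (24/(s² + 9))/s = 24/(s(s² + 9))

Final answer: 24/(s(s² + 9))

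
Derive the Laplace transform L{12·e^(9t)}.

L{e^(at)} = 1/(s-a), so L{e^(9t)} = 1/(s-9). Then L{12·e^(9t)} = 12/(s-9)

Final answer: 12/(s-9)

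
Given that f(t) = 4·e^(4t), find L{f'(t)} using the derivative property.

f(0) = 4, F(s) = 4/(s-4). L{f'(t)} = s·F(s) - f(0) = 4s/(s-4) - 4 = (4s - 4(s-4))/(s-4) = 16/(s-4)

Final answer: 16/(s-4)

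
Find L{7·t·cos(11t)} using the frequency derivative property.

L{cos(11t)} = s/(s² + 121). Derivative: d/ds[s/(s² + 121)] = [(s² + 121) - s·2s]/(s² + 121)² = (121 - s²)/(s² + 121)². So L{t·cos(11t)} = -F'(s) = (s² - 121)/(s² + 121)². Then L{7·t·cos(11t)} = 7·(s² - 121)/(s² + 121)²

Final answer: 7·(s² - 121)/(s² + 121)²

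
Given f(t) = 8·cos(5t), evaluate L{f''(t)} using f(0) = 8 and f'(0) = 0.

F(s) = 8s/(s² + 25). L{f''(t)} = s²F(s) - sf(0) - f'(0) = 8s³/(s² + 25) - 8s = (8s³ - 8s(s² + 25))/(s² + 25) = -200s/(s² + 25)

Final answer: -200s/(s² + 25)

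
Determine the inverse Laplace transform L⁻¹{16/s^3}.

L⁻¹{n!/s^(n+1)} = t^n with n=2. So L⁻¹{2/s^3} = t^2, and L⁻¹{16/s^3} = (16/2)·t^2 = 8·t^2

Final answer: 8·t^2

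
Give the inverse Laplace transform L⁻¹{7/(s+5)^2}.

L⁻¹{n!/(s-a)^(n+1)} = t^n·e^(at) with n=1, a=-5. So L⁻¹{1/(s+5)^2} = t·e^(-5t), and L⁻¹{7/(s+5)^2} = (7/1)·t·e^(-5t) = 7·t·e^(-5t)

Final answer: 7·t·e^(-5t)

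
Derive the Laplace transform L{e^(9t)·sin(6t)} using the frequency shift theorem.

Frequency shift: L{e^(at)f(t)} = F(s-a). L{e^(9t)·sin(6t)} = 6/((s-9)² + 36)

Final answer: 6/((s-9)² + 36)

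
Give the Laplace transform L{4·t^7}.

L{t^n} = n!/s^(n+1), so L{t^7} = 5040/s^8. Then L{4·t^7} = 4·5040/s^8 = 20160/s^8

Final answer: 20160/s^8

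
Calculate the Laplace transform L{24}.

L{24} = 24 · L{1} = 24/s

Final answer: 24/s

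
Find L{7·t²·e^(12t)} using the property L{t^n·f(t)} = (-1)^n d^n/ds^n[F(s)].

L{e^(12t)} = 1/(s-12). d/ds[1/(s-12)] = -1/(s-12)². d²/ds²[1/(s-12)] = 2/(s-12)³. So L{t²·e^(12t)} = (-1)² · 2/(s-12)³ = 2/(s-12)³. Then L{7·t²·e^(12t)} = 7·2/(s-12)³ = 14/(s-12)³

Final answer: 14/(s-12)³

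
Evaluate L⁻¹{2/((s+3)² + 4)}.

Form: b/((s-a)² + b²) → e^(at)sin(bt). With a=-3, b=2

Final answer: e^(-3t)·sin(2t)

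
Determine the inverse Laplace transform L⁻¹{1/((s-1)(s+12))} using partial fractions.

Decompose: A/(s-1) + B/(s+12). A = 1/13, B = -1/13. f(t) = (e^t - e^(-12t))/13

Final answer: (e^t - e^(-12t))/13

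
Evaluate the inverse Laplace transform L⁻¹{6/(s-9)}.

L⁻¹{1/(s-a)} = e^(at), so L⁻¹{1/(s-9)} = e^(9t), and L⁻¹{6/(s-9)} = 6·e^(9t)

Final answer: 6·e^(9t)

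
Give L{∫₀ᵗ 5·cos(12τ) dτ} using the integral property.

L{∫₀ᵗ f(τ)dτ} = F(s)/s with F(s) = 5s/(s² + 144), so the result is (5s/(s² + 144))/s = 5/(s² + 144)

Final answer: 5/(s² + 144)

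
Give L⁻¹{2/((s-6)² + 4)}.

Form: b/((s-a)² + b²) → e^(at)sin(bt). With a=6, b=2

Final answer: e^(6t)·sin(2t)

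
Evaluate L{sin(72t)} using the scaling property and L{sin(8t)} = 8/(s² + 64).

Using L{f(at)} = (1/a)F(s/a) with a=9: L{sin(72t)} = (1/9) · 8/((s/9)² + 64) = (1/9) · 8·81/(s² + 5184) = 72/(s² + 5184)

Final answer: 72/(s² + 5184)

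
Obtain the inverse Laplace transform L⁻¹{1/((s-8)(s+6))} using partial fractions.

Decompose: A/(s-8) + B/(s+6). A = 1/14, B = -1/14. f(t) = (e^(8t) - e^(-6t))/14

Final answer: (e^(8t) - e^(-6t))/14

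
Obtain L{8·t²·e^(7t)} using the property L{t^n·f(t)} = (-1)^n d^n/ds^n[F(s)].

L{e^(7t)} = 1/(s-7). d/ds[1/(s-7)] = -1/(s-7)². d²/ds²[1/(s-7)] = 2/(s-7)³. So L{t²·e^(7t)} = (-1)² · 2/(s-7)³ = 2/(s-7)³. Then L{8·t²·e^(7t)} = 8·2/(s-7)³ = 16/(s-7)³

Final answer: 16/(s-7)³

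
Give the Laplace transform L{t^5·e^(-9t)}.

L{t^n·e^(at)} = n!/(s-a)^(n+1), so L{t^5·e^(-9t)} = 120/(s+9)^6

Final answer: 120/(s+9)^6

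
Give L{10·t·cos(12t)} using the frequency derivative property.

L{cos(12t)} = s/(s² + 144). Derivative: d/ds[s/(s² + 144)] = [(s² + 144) - s·2s]/(s² + 144)² = (144 - s²)/(s² + 144)². So L{t·cos(12t)} = -F'(s) = (s² - 144)/(s² + 144)². Then L{10·t·cos(12t)} = 10·(s² - 144)/(s² + 144)²

Final answer: 10·(s² - 144)/(s² + 144)²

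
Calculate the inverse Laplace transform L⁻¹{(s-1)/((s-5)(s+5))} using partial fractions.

Using partial fractions, f(t) = (4e^(5t) + 6e^(-5t))/10

Final answer: (4e^(5t) + 6e^(-5t))/10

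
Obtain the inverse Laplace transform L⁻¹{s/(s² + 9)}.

L⁻¹{s/(s² + 9)} = cos(3t)

Final answer: cos(3t)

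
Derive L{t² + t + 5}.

L{t² + t + 5} = 2/s³ + 1/s² + 5/s = 2/s³ + 1/s² + 5/s

Final answer: 2/s³ + 1/s² + 5/s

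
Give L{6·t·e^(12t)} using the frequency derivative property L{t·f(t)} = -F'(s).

L{e^(12t)} = 1/(s-12). By frequency derivative: L{t·e^(12t)} = -d/ds[1/(s-12)] = -(-1)/(s-12)² = 1/(s-12)². Then L{6·t·e^(12t)} = 6·1/(s-12)² = 6/(s-12)²

Final answer: 6/(s-12)²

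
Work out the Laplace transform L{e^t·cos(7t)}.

L{e^(at)·cos(ωt)} = (s-a)/((s-a)² + ω²), so L{e^t·cos(7t)} = (s-1)/((s-1)² + 49)

Final answer: (s-1)/((s-1)² + 49)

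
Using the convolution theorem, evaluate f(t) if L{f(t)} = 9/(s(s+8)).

9/(s(s+8)) = (9/s)·(1/(s+8)) = L{9}·L{e^(-8t)}. By convolution, f(t) = 9*e^(-8t) = ∫₀ᵗ 9·e^(-8τ) dτ = 9·(1 - e^(-8t))/8

Final answer: 9·(1 - e^(-8t))/8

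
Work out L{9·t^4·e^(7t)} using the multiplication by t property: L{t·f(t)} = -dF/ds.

Using L{t^n·e^(at)} = n!/(s-a)^(n+1), L{t^4·e^(7t)} = 24/(s-7)^5, so L{9·t^4·e^(7t)} = 9·24/(s-7)^5 = 216/(s-7)^5

Final answer: 216/(s-7)^5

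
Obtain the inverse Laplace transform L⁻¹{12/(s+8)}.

L⁻¹{1/(s-a)} = e^(at), so L⁻¹{1/(s+8)} = e^(-8t), and L⁻¹{12/(s+8)} = 12·e^(-8t)

Final answer: 12·e^(-8t)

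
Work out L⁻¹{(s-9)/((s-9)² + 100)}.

Using frequency shift: L⁻¹{(s-a)/((s-a)² + b²)} = e^(at)cos(bt). Here a=9, b=10

Final answer: e^(9t)·cos(10t)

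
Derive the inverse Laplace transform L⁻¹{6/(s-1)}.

L⁻¹{1/(s-a)} = e^(at), so L⁻¹{1/(s-1)} = e^t, and L⁻¹{6/(s-1)} = 6·e^t

Final answer: 6·e^t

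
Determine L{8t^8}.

L{t^n} = n!/s^(n+1). So L{8t^8} = 8·8!/s^9 = 322560/s^9

Final answer: 322560/s^9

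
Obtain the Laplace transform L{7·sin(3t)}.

L{sin(ωt)} = ω/(s² + ω²), so L{sin(3t)} = 3/(s² + 9). Then L{7·sin(3t)} = 7·3/(s² + 9) = 21/(s² + 9)

Final answer: 21/(s² + 9)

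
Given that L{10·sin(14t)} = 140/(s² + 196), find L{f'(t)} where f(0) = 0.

L{f'(t)} = s·F(s) - f(0) = s·140/(s² + 196) - 0 = 140s/(s² + 196)

Final answer: 140s/(s² + 196)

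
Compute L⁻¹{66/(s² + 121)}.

This is the form c·a/(s² + a²) with a = 11, c = 6. L⁻¹ = 6·sin(11t)

Final answer: 6·sin(11t)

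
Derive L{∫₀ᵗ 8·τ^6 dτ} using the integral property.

L{∫₀ᵗ f(τ)dτ} = F(s)/s with f(t) = 8t^6. F(s) = 5760/s^7, so L{∫₀ᵗ 8·τ^6 dτ} = (5760/s^7)/s = 5760/s^8. (Check: ∫₀ᵗ 8·τ^6 dτ = 8t^7/7.)

Final answer: 5760/s^8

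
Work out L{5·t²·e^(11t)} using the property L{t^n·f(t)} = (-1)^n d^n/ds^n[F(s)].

L{e^(11t)} = 1/(s-11). d/ds[1/(s-11)] = -1/(s-11)². d²/ds²[1/(s-11)] = 2/(s-11)³. So L{t²·e^(11t)} = (-1)² · 2/(s-11)³ = 2/(s-11)³. Then L{5·t²·e^(11t)} = 5·2/(s-11)³ = 10/(s-11)³

Final answer: 10/(s-11)³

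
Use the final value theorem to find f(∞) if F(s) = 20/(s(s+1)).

f(∞) = lim_{s→0} s·20/(s(s+1)) = lim_{s→0} 20/(s+1) = 20/1 = 20

Final answer: 20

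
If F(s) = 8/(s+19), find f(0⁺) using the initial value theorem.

f(0⁺) = lim_{s→∞} s·8/(s+19) = lim_{s→∞} 8s/(s+19) = 8

Final answer: 8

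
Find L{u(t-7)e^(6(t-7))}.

u(t-a)f(t-a) with f(t)=e^(6t). L{e^(6t)} = 1/(s-6). By time shift: e^(-7s)/(s-6)

Final answer: e^(-7s)/(s-6)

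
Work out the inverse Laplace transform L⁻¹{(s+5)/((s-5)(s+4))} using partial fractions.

Using partial fractions, f(t) = (10e^(5t) - e^(-4t))/9

Final answer: (10e^(5t) - e^(-4t))/9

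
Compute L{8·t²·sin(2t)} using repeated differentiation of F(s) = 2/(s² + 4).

F(s) = 2/(s² + 4). F'(s) = -4s/(s² + 4)². F''(s) = -4(4 - 3s²)/(s² + 4)³ = (12s² - 16)/(s² + 4)³. So L{t²·sin(2t)} = (-1)² F''(s) = (12s² - 16)/(s² + 4)³. Then L{8·t²·sin(2t)} = 8·(12s² - 16)/(s² + 4)³ = (96s² - 128)/(s² + 4)³

Final answer: (96s² - 128)/(s² + 4)³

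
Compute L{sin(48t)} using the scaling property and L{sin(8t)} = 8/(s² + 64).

Using L{f(at)} = (1/a)F(s/a) with a=6: L{sin(48t)} = (1/6) · 8/((s/6)² + 64) = (1/6) · 8·36/(s² + 2304) = 48/(s² + 2304)

Final answer: 48/(s² + 2304)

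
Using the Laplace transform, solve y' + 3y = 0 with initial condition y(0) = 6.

L{y'} + 3L{y} = 0. sY - 6 + 3Y = 0. Y(s+3) = 6. Y = 6/(s+3)

Final answer: y(t) = 6e^(-3t)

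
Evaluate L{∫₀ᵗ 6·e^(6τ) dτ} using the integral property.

L{∫₀ᵗ f(τ)dτ} = F(s)/s with F(s) = 6/(s-6), so L{∫₀ᵗ 6·e^(6τ) dτ} = 6/(s(s-6))

Final answer: 6/(s(s-6))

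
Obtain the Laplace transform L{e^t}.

L{e^(at)} = 1/(s-a), so L{e^t} = 1/(s-1)

Final answer: 1/(s-1)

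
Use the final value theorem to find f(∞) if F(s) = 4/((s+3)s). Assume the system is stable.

f(∞) = lim_{s→0} sF(s) = lim_{s→0} 4/(s+3) = 4/3

Final answer: 4/3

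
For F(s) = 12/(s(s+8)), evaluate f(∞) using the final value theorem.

f(∞) = lim_{s→0} s·12/(s(s+8)) = lim_{s→0} 12/(s+8) = 12/8 = 3/2

Final answer: 3/2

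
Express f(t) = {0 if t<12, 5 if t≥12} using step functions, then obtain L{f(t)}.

f(t) = 5·u(t-12). L{u(t-12)} = e^(-12s)/s, so L{f(t)} = 5·e^(-12s)/s

Final answer: 5·e^(-12s)/s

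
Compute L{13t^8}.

L{t^n} = n!/s^(n+1). So L{13t^8} = 13·8!/s^9 = 524160/s^9

Final answer: 524160/s^9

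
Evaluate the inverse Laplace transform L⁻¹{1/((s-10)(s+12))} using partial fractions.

Decompose: A/(s-10) + B/(s+12). A = 1/22, B = -1/22. f(t) = (e^(10t) - e^(-12t))/22

Final answer: (e^(10t) - e^(-12t))/22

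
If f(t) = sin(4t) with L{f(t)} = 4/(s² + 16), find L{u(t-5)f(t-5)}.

Time shift theorem: L{u(t-a)f(t-a)} = e^(-as)F(s). Here a=5, F(s) = 4/(s² + 16), so L{u(t-5)f(t-5)} = e^(-5s)·4/(s² + 16)

Final answer: e^(-5s)·4/(s² + 16)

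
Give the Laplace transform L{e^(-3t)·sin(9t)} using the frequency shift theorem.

Frequency shift: L{e^(at)f(t)} = F(s-a). L{e^(-3t)·sin(9t)} = 9/((s+3)² + 81)

Final answer: 9/((s+3)² + 81)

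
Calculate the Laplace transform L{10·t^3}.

L{t^n} = n!/s^(n+1), so L{t^3} = 6/s^4. Then L{10·t^3} = 10·6/s^4 = 60/s^4

Final answer: 60/s^4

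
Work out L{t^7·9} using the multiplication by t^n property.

L{9} = 9/s. d^1/ds^1[1/s] = -1/s². d^2/ds^2[1/s] = 2/s^3. d^3/ds^3[1/s] = -6/s^4. d^4/ds^4[1/s] = 24/s^5. d^5/ds^5[1/s] = -120/s^6. d^6/ds^6[1/s] = 720/s^7. d^7/ds^7[1/s] = -5040/s^8. So L{t^7} = (-1)^{7}·-5040/s^8 = 5040/s^8. Then L{t^7·9} = 9·5040/s^8 = 45360/s^8

Final answer: 45360/s^8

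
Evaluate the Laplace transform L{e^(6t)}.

L{e^(at)} = 1/(s-a), so L{e^(6t)} = 1/(s-6)

Final answer: 1/(s-6)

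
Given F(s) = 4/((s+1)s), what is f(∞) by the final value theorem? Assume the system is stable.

f(∞) = lim_{s→0} sF(s) = lim_{s→0} 4/(s+1) = 4

Final answer: 4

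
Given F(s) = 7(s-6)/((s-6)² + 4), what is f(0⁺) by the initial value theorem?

f(0⁺) = lim_{s→∞} sF(s) = lim_{s→∞} 7s(s-6)/((s-6)² + 4) = 7

Final answer: 7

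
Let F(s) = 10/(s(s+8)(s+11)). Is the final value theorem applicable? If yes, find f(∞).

Poles of sF(s) = 10/((s+8)(s+11)) are at s = -8 and s = -11, both in the left half-plane. Theorem applies. f(∞) = lim_{s→0} sF(s) = 10/(8·11) = 5/44

Final answer: 5/44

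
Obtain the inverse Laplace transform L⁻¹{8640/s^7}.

L⁻¹{n!/s^(n+1)} = t^n with n=6. So L⁻¹{720/s^7} = t^6, and L⁻¹{8640/s^7} = (8640/720)·t^6 = 12·t^6

Final answer: 12·t^6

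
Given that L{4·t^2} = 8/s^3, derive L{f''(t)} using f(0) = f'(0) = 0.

L{f''(t)} = s²F(s) - sf(0) - f'(0) = s²·8/s^3 - 0 - 0 = 8/s

Final answer: 8/s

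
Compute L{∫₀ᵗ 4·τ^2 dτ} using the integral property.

L{∫₀ᵗ f(τ)dτ} = F(s)/s with f(t) = 4t^2. F(s) = 8/s^3, so L{∫₀ᵗ 4·τ^2 dτ} = (8/s^3)/s = 8/s^4. (Check: ∫₀ᵗ 4·τ^2 dτ = 4t^3/3.)

Final answer: 8/s^4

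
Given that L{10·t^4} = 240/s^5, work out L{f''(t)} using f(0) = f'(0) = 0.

L{f''(t)} = s²F(s) - sf(0) - f'(0) = s²·240/s^5 - 0 - 0 = 240/s^3

Final answer: 240/s^3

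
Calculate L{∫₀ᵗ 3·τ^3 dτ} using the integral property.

L{∫₀ᵗ f(τ)dτ} = F(s)/s with f(t) = 3t^3. F(s) = 18/s^4, so L{∫₀ᵗ 3·τ^3 dτ} = (18/s^4)/s = 18/s^5. (Check: ∫₀ᵗ 3·τ^3 dτ = 3t^4/4.)

Final answer: 18/s^5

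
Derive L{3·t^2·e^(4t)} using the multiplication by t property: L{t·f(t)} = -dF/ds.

Using L{t^n·e^(at)} = n!/(s-a)^(n+1), L{t^2·e^(4t)} = 2/(s-4)^3, so L{3·t^2·e^(4t)} = 3·2/(s-4)^3 = 6/(s-4)^3

Final answer: 6/(s-4)^3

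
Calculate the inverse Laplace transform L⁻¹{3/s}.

L⁻¹{c/s} = c, so L⁻¹{3/s} = 3

Final answer: 3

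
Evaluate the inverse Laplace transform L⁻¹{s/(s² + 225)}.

L⁻¹{s/(s² + 225)} = cos(15t)

Final answer: cos(15t)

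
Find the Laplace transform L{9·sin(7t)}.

L{sin(ωt)} = ω/(s² + ω²), so L{sin(7t)} = 7/(s² + 49). Then L{9·sin(7t)} = 9·7/(s² + 49) = 63/(s² + 49)

Final answer: 63/(s² + 49)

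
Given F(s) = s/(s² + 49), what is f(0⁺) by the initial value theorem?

f(0⁺) = lim_{s→∞} s·s/(s² + 49) = lim_{s→∞} s²/(s² + 49) = 1

Final answer: 1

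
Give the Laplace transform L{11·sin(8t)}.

L{sin(ωt)} = ω/(s² + ω²), so L{sin(8t)} = 8/(s² + 64). Then L{11·sin(8t)} = 11·8/(s² + 64) = 88/(s² + 64)

Final answer: 88/(s² + 64)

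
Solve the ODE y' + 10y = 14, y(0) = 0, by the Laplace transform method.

sY + 10Y = 14/s. Y = 14/(s(s+10)). Partial fractions: Y = 7/5/s - 7/5/(s+10)

Final answer: y(t) = 7/5(1 - e^(-10t))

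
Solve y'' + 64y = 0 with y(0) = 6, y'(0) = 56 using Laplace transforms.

L{y''} + 64L{y} = 0. s²Y - 6s - 56 + 64Y = 0. Y(s² + 64) = 6s + 56. Y = (6s + 56)/(s² + 64). Inverting: y(t) = 6cos(8t) + 7sin(8t)

Final answer: y(t) = 6cos(8t) + 7sin(8t)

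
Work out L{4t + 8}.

L{4t + 8} = 4·L{t} + 8·L{1} = 4/s² + 8/s

Final answer: 4/s² + 8/s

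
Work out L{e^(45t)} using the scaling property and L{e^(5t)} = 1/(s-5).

Using L{f(at)} = (1/a)F(s/a) with a=9 and f(t) = e^(5t): L{e^(45t)} = (1/9) · 1/((s/9)-5) = (1/9) · 9/(s-45) = 1/(s-45)

Final answer: 1/(s-45)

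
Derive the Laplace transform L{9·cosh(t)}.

L{cosh(ωt)} = s/(s² - ω²), so L{cosh(t)} = s/(s² - 1). Then L{9·cosh(t)} = 9·s/(s² - 1) = 9s/(s² - 1)

Final answer: 9s/(s² - 1)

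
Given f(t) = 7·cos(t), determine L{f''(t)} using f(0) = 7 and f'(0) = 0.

F(s) = 7s/(s² + 1). L{f''(t)} = s²F(s) - sf(0) - f'(0) = 7s³/(s² + 1) - 7s = (7s³ - 7s(s² + 1))/(s² + 1) = -7s/(s² + 1)

Final answer: -7s/(s² + 1)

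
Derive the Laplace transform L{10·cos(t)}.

L{cos(ωt)} = s/(s² + ω²), so L{cos(t)} = s/(s² + 1). Then L{10·cos(t)} = 10·s/(s² + 1) = 10s/(s² + 1)

Final answer: 10s/(s² + 1)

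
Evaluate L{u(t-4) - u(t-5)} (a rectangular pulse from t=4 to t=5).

L{u(t-a)} = e^(-as)/s. L{u(t-4) - u(t-5)} = (e^(-4s) - e^(-5s))/s

Final answer: (e^(-4s) - e^(-5s))/s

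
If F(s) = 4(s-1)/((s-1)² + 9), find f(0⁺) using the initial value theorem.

f(0⁺) = lim_{s→∞} sF(s) = lim_{s→∞} 4s(s-1)/((s-1)² + 9) = 4

Final answer: 4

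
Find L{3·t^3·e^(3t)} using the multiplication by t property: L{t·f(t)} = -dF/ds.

Using L{t^n·e^(at)} = n!/(s-a)^(n+1), L{t^3·e^(3t)} = 6/(s-3)^4, so L{3·t^3·e^(3t)} = 3·6/(s-3)^4 = 18/(s-3)^4

Final answer: 18/(s-3)^4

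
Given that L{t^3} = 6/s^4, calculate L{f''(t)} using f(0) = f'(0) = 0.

L{f''(t)} = s²F(s) - sf(0) - f'(0) = s²·6/s^4 - 0 - 0 = 6/s^2

Final answer: 6/s^2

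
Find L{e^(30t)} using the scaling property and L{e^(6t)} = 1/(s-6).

Using L{f(at)} = (1/a)F(s/a) with a=5 and f(t) = e^(6t): L{e^(30t)} = (1/5) · 1/((s/5)-6) = (1/5) · 5/(s-30) = 1/(s-30)

Final answer: 1/(s-30)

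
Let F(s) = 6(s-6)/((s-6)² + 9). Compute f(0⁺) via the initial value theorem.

f(0⁺) = lim_{s→∞} sF(s) = lim_{s→∞} 6s(s-6)/((s-6)² + 9) = 6

Final answer: 6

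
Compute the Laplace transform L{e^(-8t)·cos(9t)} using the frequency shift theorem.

Frequency shift: L{e^(at)f(t)} = F(s-a). L{e^(-8t)·cos(9t)} = (s+8)/((s+8)² + 81)

Final answer: (s+8)/((s+8)² + 81)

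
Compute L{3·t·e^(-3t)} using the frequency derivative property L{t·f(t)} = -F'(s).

L{e^(-3t)} = 1/(s+3). By frequency derivative: L{t·e^(-3t)} = -d/ds[1/(s+3)] = -(-1)/(s+3)² = 1/(s+3)². Then L{3·t·e^(-3t)} = 3·1/(s+3)² = 3/(s+3)²

Final answer: 3/(s+3)²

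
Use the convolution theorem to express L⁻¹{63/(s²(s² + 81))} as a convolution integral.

63/(s²(s² + 81)) = (1/s²)·(63/(s² + 81)) = L{t}·L{7·sin(9t)}. So f(t) = t*(7·sin(9t)) = ∫₀ᵗ 7τ·sin(9(t-τ)) dτ

Final answer: ∫₀ᵗ 7τ·sin(9(t-τ)) dτ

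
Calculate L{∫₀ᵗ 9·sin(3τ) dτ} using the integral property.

L{∫₀ᵗ f(τ)dτ} = F(s)/s with F(s) = 27/(s² + 9), so the result is (27/(s² + 9))/s = 27/(s(s² + 9))

Final answer: 27/(s(s² + 9))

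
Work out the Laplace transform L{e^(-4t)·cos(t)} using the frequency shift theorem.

Frequency shift: L{e^(at)f(t)} = F(s-a). L{e^(-4t)·cos(t)} = (s+4)/((s+4)² + 1)

Final answer: (s+4)/((s+4)² + 1)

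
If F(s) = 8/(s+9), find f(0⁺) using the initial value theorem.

f(0⁺) = lim_{s→∞} s·8/(s+9) = lim_{s→∞} 8s/(s+9) = 8

Final answer: 8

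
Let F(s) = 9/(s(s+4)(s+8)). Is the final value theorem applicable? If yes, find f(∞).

Poles of sF(s) = 9/((s+4)(s+8)) are at s = -4 and s = -8, both in the left half-plane. Theorem applies. f(∞) = lim_{s→0} sF(s) = 9/(4·8) = 9/32

Final answer: 9/32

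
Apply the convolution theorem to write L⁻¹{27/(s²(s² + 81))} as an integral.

27/(s²(s² + 81)) = (1/s²)·(27/(s² + 81)) = L{t}·L{3·sin(9t)}. So f(t) = t*(3·sin(9t)) = ∫₀ᵗ 3τ·sin(9(t-τ)) dτ

Final answer: ∫₀ᵗ 3τ·sin(9(t-τ)) dτ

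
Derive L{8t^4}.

L{t^n} = n!/s^(n+1). So L{8t^4} = 8·4!/s^5 = 192/s^5

Final answer: 192/s^5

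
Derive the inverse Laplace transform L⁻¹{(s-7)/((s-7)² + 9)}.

Using frequency shift, L⁻¹{(s-7)/((s-7)² + 9)} = e^(7t)·cos(3t)

Final answer: e^(7t)·cos(3t)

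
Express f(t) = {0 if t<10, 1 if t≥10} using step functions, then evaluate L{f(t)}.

f(t) = u(t-10). L{u(t-10)} = e^(-10s)/s, so L{f(t)} = e^(-10s)/s

Final answer: e^(-10s)/s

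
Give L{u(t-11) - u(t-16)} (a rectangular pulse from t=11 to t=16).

L{u(t-a)} = e^(-as)/s. L{u(t-11) - u(t-16)} = (e^(-11s) - e^(-16s))/s

Final answer: (e^(-11s) - e^(-16s))/s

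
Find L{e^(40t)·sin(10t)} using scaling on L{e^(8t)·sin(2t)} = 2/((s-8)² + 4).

Scaling with a=5: L{e^(40t)·sin(10t)} = (1/5) · 2/((s/5-8)² + 4). Simplifying: 10/((s-40)² + 100)

Final answer: 10/((s-40)² + 100)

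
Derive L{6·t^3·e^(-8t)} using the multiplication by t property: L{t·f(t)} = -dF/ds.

Using L{t^n·e^(at)} = n!/(s-a)^(n+1), L{t^3·e^(-8t)} = 6/(s+8)^4, so L{6·t^3·e^(-8t)} = 6·6/(s+8)^4 = 36/(s+8)^4

Final answer: 36/(s+8)^4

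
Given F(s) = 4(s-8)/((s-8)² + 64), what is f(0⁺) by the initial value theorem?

f(0⁺) = lim_{s→∞} sF(s) = lim_{s→∞} 4s(s-8)/((s-8)² + 64) = 4

Final answer: 4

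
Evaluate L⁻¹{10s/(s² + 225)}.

This is the form c·s/(s² + a²) with a = 15, c = 10. L⁻¹ = 10·cos(15t)

Final answer: 10·cos(15t)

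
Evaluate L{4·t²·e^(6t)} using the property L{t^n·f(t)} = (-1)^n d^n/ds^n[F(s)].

L{e^(6t)} = 1/(s-6). d/ds[1/(s-6)] = -1/(s-6)². d²/ds²[1/(s-6)] = 2/(s-6)³. So L{t²·e^(6t)} = (-1)² · 2/(s-6)³ = 2/(s-6)³. Then L{4·t²·e^(6t)} = 4·2/(s-6)³ = 8/(s-6)³

Final answer: 8/(s-6)³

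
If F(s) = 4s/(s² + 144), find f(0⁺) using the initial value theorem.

f(0⁺) = lim_{s→∞} s·4s/(s² + 144) = lim_{s→∞} 4s²/(s² + 144) = 4

Final answer: 4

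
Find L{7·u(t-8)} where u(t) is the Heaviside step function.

L{u(t-a)} = e^(-as)/s. Here a=8, so L{u(t-8)} = e^(-8s)/s, and L{7·u(t-8)} = 7·e^(-8s)/s

Final answer: 7·e^(-8s)/s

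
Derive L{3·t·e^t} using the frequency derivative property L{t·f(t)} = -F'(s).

L{e^t} = 1/(s-1). By frequency derivative: L{t·e^t} = -d/ds[1/(s-1)] = -(-1)/(s-1)² = 1/(s-1)². Then L{3·t·e^t} = 3·1/(s-1)² = 3/(s-1)²

Final answer: 3/(s-1)²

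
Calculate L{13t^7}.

L{t^n} = n!/s^(n+1). So L{13t^7} = 13·7!/s^8 = 65520/s^8

Final answer: 65520/s^8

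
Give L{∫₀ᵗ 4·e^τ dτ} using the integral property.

L{∫₀ᵗ f(τ)dτ} = F(s)/s with F(s) = 4/(s-1), so L{∫₀ᵗ 4·e^τ dτ} = 4/(s(s-1))

Final answer: 4/(s(s-1))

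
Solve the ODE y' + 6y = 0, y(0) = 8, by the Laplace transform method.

L{y'} + 6L{y} = 0. sY - 8 + 6Y = 0. Y(s+6) = 8. Y = 8/(s+6)

Final answer: y(t) = 8e^(-6t)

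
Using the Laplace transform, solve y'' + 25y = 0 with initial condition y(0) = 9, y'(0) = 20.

L{y''} + 25L{y} = 0. s²Y - 9s - 20 + 25Y = 0. Y(s² + 25) = 9s + 20. Y = (9s + 20)/(s² + 25). Inverting: y(t) = 9cos(5t) + 4sin(5t)

Final answer: y(t) = 9cos(5t) + 4sin(5t)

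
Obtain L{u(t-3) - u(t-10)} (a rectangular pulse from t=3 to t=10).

L{u(t-a)} = e^(-as)/s. L{u(t-3) - u(t-10)} = (e^(-3s) - e^(-10s))/s

Final answer: (e^(-3s) - e^(-10s))/s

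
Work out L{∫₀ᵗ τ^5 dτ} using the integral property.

L{∫₀ᵗ f(τ)dτ} = F(s)/s with f(t) = t^5. F(s) = 120/s^6, so L{∫₀ᵗ τ^5 dτ} = (120/s^6)/s = 120/s^7. (Check: ∫₀ᵗ τ^5 dτ = t^6/6.)

Final answer: 120/s^7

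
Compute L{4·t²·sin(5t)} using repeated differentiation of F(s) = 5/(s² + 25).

F(s) = 5/(s² + 25). F'(s) = -10s/(s² + 25)². F''(s) = -10(25 - 3s²)/(s² + 25)³ = (30s² - 250)/(s² + 25)³. So L{t²·sin(5t)} = (-1)² F''(s) = (30s² - 250)/(s² + 25)³. Then L{4·t²·sin(5t)} = 4·(30s² - 250)/(s² + 25)³ = (120s² - 1000)/(s² + 25)³

Final answer: (120s² - 1000)/(s² + 25)³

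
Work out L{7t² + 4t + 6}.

L{7t² + 4t + 6} = 7·2/s³ + 4/s² + 6/s = 14/s³ + 4/s² + 6/s

Final answer: 14/s³ + 4/s² + 6/s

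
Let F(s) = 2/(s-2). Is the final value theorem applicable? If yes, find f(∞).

sF(s) = 2s/(s-2) has a pole at s = 2 in the right half-plane. Theorem does NOT apply (unstable system; f(t) = 2·e^(2t) grows without bound).

Final answer: Not applicable (unstable)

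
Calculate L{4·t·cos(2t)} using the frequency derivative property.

L{cos(2t)} = s/(s² + 4). Derivative: d/ds[s/(s² + 4)] = [(s² + 4) - s·2s]/(s² + 4)² = (4 - s²)/(s² + 4)². So L{t·cos(2t)} = -F'(s) = (s² - 4)/(s² + 4)². Then L{4·t·cos(2t)} = 4·(s² - 4)/(s² + 4)²

Final answer: 4·(s² - 4)/(s² + 4)²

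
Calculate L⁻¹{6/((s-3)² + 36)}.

Form: b/((s-a)² + b²) → e^(at)sin(bt). With a=3, b=6

Final answer: e^(3t)·sin(6t)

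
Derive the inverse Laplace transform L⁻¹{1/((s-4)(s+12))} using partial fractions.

Decompose: A/(s-4) + B/(s+12). A = 1/16, B = -1/16. f(t) = (e^(4t) - e^(-12t))/16

Final answer: (e^(4t) - e^(-12t))/16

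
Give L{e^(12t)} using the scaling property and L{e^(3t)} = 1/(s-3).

Using L{f(at)} = (1/a)F(s/a) with a=4 and f(t) = e^(3t): L{e^(12t)} = (1/4) · 1/((s/4)-3) = (1/4) · 4/(s-12) = 1/(s-12)

Final answer: 1/(s-12)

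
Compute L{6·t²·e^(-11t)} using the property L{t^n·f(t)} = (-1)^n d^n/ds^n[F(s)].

L{e^(-11t)} = 1/(s+11). d/ds[1/(s+11)] = -1/(s+11)². d²/ds²[1/(s+11)] = 2/(s+11)³. So L{t²·e^(-11t)} = (-1)² · 2/(s+11)³ = 2/(s+11)³. Then L{6·t²·e^(-11t)} = 6·2/(s+11)³ = 12/(s+11)³

Final answer: 12/(s+11)³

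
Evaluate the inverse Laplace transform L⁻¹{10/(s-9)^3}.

L⁻¹{n!/(s-a)^(n+1)} = t^n·e^(at) with n=2, a=9. So L⁻¹{2/(s-9)^3} = t^2·e^(9t), and L⁻¹{10/(s-9)^3} = (10/2)·t^2·e^(9t) = 5·t^2·e^(9t)

Final answer: 5·t^2·e^(9t)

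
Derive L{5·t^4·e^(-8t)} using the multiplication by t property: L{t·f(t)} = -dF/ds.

Using L{t^n·e^(at)} = n!/(s-a)^(n+1), L{t^4·e^(-8t)} = 24/(s+8)^5, so L{5·t^4·e^(-8t)} = 5·24/(s+8)^5 = 120/(s+8)^5

Final answer: 120/(s+8)^5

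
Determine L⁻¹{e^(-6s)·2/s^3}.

L⁻¹{2/s^3} = t^2. By the time shift theorem, L⁻¹{e^(-as)F(s)} = u(t-a)f(t-a) with a=6, so L⁻¹{e^(-6s)·2/s^3} = u(t-6)·(t-6)^2

Final answer: u(t-6)·(t-6)^2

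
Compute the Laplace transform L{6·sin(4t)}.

L{sin(ωt)} = ω/(s² + ω²), so L{sin(4t)} = 4/(s² + 16). Then L{6·sin(4t)} = 6·4/(s² + 16) = 24/(s² + 16)

Final answer: 24/(s² + 16)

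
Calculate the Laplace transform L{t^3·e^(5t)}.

L{t^n·e^(at)} = n!/(s-a)^(n+1), so L{t^3·e^(5t)} = 6/(s-5)^4

Final answer: 6/(s-5)^4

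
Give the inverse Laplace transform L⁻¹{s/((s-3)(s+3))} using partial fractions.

Using partial fractions, f(t) = (3e^(3t) + 3e^(-3t))/6

Final answer: (3e^(3t) + 3e^(-3t))/6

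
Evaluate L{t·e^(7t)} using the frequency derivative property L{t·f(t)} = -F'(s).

L{e^(7t)} = 1/(s-7). By frequency derivative: L{t·e^(7t)} = -d/ds[1/(s-7)] = -(-1)/(s-7)² = 1/(s-7)²

Final answer: 1/(s-7)²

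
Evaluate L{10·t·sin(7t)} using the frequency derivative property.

L{sin(7t)} = 7/(s² + 49). By L{t·f(t)} = -F'(s): -d/ds[7/(s² + 49)] = -(7)·(-2s)/(s² + 49)² = 14s/(s² + 49)². Then L{10·t·sin(7t)} = 10·14s/(s² + 49)² = 140s/(s² + 49)²

Final answer: 140s/(s² + 49)²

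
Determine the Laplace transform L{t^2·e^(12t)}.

L{t^n·e^(at)} = n!/(s-a)^(n+1), so L{t^2·e^(12t)} = 2/(s-12)^3

Final answer: 2/(s-12)^3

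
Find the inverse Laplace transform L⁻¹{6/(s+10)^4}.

L⁻¹{n!/(s-a)^(n+1)} = t^n·e^(at), so L⁻¹{6/(s+10)^4} = t^3·e^(-10t)

Final answer: t^3·e^(-10t)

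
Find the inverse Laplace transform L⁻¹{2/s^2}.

L⁻¹{n!/s^(n+1)} = t^n with n=1. So L⁻¹{1/s^2} = t, and L⁻¹{2/s^2} = (2/1)·t = 2·t

Final answer: 2·t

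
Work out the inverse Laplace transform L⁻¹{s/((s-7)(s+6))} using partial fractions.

Using partial fractions, f(t) = (7e^(7t) + 6e^(-6t))/13

Final answer: (7e^(7t) + 6e^(-6t))/13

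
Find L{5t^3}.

L{t^n} = n!/s^(n+1). So L{5t^3} = 5·3!/s^4 = 30/s^4

Final answer: 30/s^4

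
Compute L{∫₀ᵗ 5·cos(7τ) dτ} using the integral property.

L{∫₀ᵗ f(τ)dτ} = F(s)/s with F(s) = 5s/(s² + 49), so the result is (5s/(s² + 49))/s = 5/(s² + 49)

Final answer: 5/(s² + 49)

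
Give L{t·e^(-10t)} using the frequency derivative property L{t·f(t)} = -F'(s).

L{e^(-10t)} = 1/(s+10). By frequency derivative: L{t·e^(-10t)} = -d/ds[1/(s+10)] = -(-1)/(s+10)² = 1/(s+10)²

Final answer: 1/(s+10)²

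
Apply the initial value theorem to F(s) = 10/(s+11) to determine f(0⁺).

f(0⁺) = lim_{s→∞} s·10/(s+11) = lim_{s→∞} 10s/(s+11) = 10

Final answer: 10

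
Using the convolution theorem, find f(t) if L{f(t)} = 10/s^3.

10/s^3 = (10/s)·(1/s^2) = L{10}·L{t}. By convolution, f(t) = 10*t = ∫₀ᵗ 10·τ dτ = 10·t²/2

Final answer: 10·t²/2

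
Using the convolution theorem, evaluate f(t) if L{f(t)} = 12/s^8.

12/s^8 = (12/s)·(1/s^7) = L{12}·L{t^6/720}. By convolution, f(t) = 12*t^6/720 = ∫₀ᵗ 12·τ^6/720 dτ = 12·t^7/5040

Final answer: 12·t^7/5040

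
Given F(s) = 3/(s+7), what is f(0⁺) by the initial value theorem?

f(0⁺) = lim_{s→∞} s·3/(s+7) = lim_{s→∞} 3s/(s+7) = 3

Final answer: 3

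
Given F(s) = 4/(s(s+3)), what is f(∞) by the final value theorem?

f(∞) = lim_{s→0} s·4/(s(s+3)) = lim_{s→0} 4/(s+3) = 4/3 = 4/3

Final answer: 4/3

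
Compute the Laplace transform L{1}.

L{1} = 1 · L{1} = 1/s

Final answer: 1/s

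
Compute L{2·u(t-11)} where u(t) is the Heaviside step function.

L{u(t-a)} = e^(-as)/s. Here a=11, so L{u(t-11)} = e^(-11s)/s, and L{2·u(t-11)} = 2·e^(-11s)/s

Final answer: 2·e^(-11s)/s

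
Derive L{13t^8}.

L{t^n} = n!/s^(n+1). So L{13t^8} = 13·8!/s^9 = 524160/s^9

Final answer: 524160/s^9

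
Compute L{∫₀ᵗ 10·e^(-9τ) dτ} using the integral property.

L{∫₀ᵗ f(τ)dτ} = F(s)/s with F(s) = 10/(s+9), so L{∫₀ᵗ 10·e^(-9τ) dτ} = 10/(s(s+9))

Final answer: 10/(s(s+9))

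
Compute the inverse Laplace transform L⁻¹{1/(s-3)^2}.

L⁻¹{n!/(s-a)^(n+1)} = t^n·e^(at) with n=1, a=3. So L⁻¹{1/(s-3)^2} = t·e^(3t)

Final answer: t·e^(3t)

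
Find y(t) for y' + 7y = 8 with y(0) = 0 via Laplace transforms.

sY + 7Y = 8/s. Y = 8/(s(s+7)). Partial fractions: Y = 8/7/s - 8/7/(s+7)

Final answer: y(t) = 8/7(1 - e^(-7t))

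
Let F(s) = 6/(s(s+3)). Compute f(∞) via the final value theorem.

f(∞) = lim_{s→0} s·6/(s(s+3)) = lim_{s→0} 6/(s+3) = 6/3 = 2

Final answer: 2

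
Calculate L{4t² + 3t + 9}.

L{4t² + 3t + 9} = 4·2/s³ + 3/s² + 9/s = 8/s³ + 3/s² + 9/s

Final answer: 8/s³ + 3/s² + 9/s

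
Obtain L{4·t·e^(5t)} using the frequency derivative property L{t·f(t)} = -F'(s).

L{e^(5t)} = 1/(s-5). By frequency derivative: L{t·e^(5t)} = -d/ds[1/(s-5)] = -(-1)/(s-5)² = 1/(s-5)². Then L{4·t·e^(5t)} = 4·1/(s-5)² = 4/(s-5)²

Final answer: 4/(s-5)²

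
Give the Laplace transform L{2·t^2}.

L{t^n} = n!/s^(n+1), so L{t^2} = 2/s^3. Then L{2·t^2} = 2·2/s^3 = 4/s^3

Final answer: 4/s^3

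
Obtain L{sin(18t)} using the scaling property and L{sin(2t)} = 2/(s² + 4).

Using L{f(at)} = (1/a)F(s/a) with a=9: L{sin(18t)} = (1/9) · 2/((s/9)² + 4) = (1/9) · 2·81/(s² + 324) = 18/(s² + 324)

Final answer: 18/(s² + 324)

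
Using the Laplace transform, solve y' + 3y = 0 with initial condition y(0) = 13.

L{y'} + 3L{y} = 0. sY - 13 + 3Y = 0. Y(s+3) = 13. Y = 13/(s+3)

Final answer: y(t) = 13e^(-3t)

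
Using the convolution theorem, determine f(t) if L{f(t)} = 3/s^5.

3/s^5 = (3/s)·(1/s^4) = L{3}·L{t^3/6}. By convolution, f(t) = 3*t^3/6 = ∫₀ᵗ 3·τ^3/6 dτ = 3·t^4/24

Final answer: 3·t^4/24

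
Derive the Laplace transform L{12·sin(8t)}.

L{sin(ωt)} = ω/(s² + ω²), so L{sin(8t)} = 8/(s² + 64). Then L{12·sin(8t)} = 12·8/(s² + 64) = 96/(s² + 64)

Final answer: 96/(s² + 64)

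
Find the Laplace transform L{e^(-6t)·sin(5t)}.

L{e^(at)·sin(ωt)} = ω/((s-a)² + ω²), so L{e^(-6t)·sin(5t)} = 5/((s+6)² + 25)

Final answer: 5/((s+6)² + 25)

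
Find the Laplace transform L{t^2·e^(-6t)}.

L{t^n·e^(at)} = n!/(s-a)^(n+1), so L{t^2·e^(-6t)} = 2/(s+6)^3

Final answer: 2/(s+6)^3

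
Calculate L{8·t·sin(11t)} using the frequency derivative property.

L{sin(11t)} = 11/(s² + 121). By L{t·f(t)} = -F'(s): -d/ds[11/(s² + 121)] = -(11)·(-2s)/(s² + 121)² = 22s/(s² + 121)². Then L{8·t·sin(11t)} = 8·22s/(s² + 121)² = 176s/(s² + 121)²

Final answer: 176s/(s² + 121)²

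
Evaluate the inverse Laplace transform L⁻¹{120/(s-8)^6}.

L⁻¹{n!/(s-a)^(n+1)} = t^n·e^(at), so L⁻¹{120/(s-8)^6} = t^5·e^(8t)

Final answer: t^5·e^(8t)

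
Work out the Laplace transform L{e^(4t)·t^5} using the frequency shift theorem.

L{e^(at)·t^n} = n!/(s-a)^(n+1), so L{e^(4t)·t^5} = 120/(s-4)^6

Final answer: 120/(s-4)^6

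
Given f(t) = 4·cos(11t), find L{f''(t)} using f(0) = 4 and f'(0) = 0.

F(s) = 4s/(s² + 121). L{f''(t)} = s²F(s) - sf(0) - f'(0) = 4s³/(s² + 121) - 4s = (4s³ - 4s(s² + 121))/(s² + 121) = -484s/(s² + 121)

Final answer: -484s/(s² + 121)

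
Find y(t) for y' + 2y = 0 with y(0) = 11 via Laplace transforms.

L{y'} + 2L{y} = 0. sY - 11 + 2Y = 0. Y(s+2) = 11. Y = 11/(s+2)

Final answer: y(t) = 11e^(-2t)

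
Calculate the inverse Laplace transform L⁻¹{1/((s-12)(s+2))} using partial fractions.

Decompose: A/(s-12) + B/(s+2). A = 1/14, B = -1/14. f(t) = (e^(12t) - e^(-2t))/14

Final answer: (e^(12t) - e^(-2t))/14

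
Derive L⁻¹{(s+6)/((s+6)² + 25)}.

Using frequency shift: L⁻¹{(s-a)/((s-a)² + b²)} = e^(at)cos(bt). Here a=-6, b=5

Final answer: e^(-6t)·cos(5t)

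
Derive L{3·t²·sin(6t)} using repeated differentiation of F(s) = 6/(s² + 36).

F(s) = 6/(s² + 36). F'(s) = -12s/(s² + 36)². F''(s) = -12(36 - 3s²)/(s² + 36)³ = (36s² - 432)/(s² + 36)³. So L{t²·sin(6t)} = (-1)² F''(s) = (36s² - 432)/(s² + 36)³. Then L{3·t²·sin(6t)} = 3·(36s² - 432)/(s² + 36)³ = (108s² - 1296)/(s² + 36)³

Final answer: (108s² - 1296)/(s² + 36)³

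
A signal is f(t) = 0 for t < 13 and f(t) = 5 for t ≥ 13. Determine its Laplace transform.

f(t) = 5·u(t-13). L{u(t-13)} = e^(-13s)/s, so L{f(t)} = 5·e^(-13s)/s

Final answer: 5·e^(-13s)/s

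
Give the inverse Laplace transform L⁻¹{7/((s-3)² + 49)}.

Using frequency shift, L⁻¹{7/((s-3)² + 49)} = e^(3t)·sin(7t)

Final answer: e^(3t)·sin(7t)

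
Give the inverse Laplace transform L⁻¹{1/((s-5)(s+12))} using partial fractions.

Decompose: A/(s-5) + B/(s+12). A = 1/17, B = -1/17. f(t) = (e^(5t) - e^(-12t))/17

Final answer: (e^(5t) - e^(-12t))/17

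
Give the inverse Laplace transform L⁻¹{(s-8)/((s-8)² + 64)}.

Using frequency shift, L⁻¹{(s-8)/((s-8)² + 64)} = e^(8t)·cos(8t)

Final answer: e^(8t)·cos(8t)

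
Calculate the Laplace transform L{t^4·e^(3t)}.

L{t^n·e^(at)} = n!/(s-a)^(n+1), so L{t^4·e^(3t)} = 24/(s-3)^5

Final answer: 24/(s-3)^5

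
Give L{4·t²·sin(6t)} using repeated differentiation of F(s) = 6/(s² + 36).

F(s) = 6/(s² + 36). F'(s) = -12s/(s² + 36)². F''(s) = -12(36 - 3s²)/(s² + 36)³ = (36s² - 432)/(s² + 36)³. So L{t²·sin(6t)} = (-1)² F''(s) = (36s² - 432)/(s² + 36)³. Then L{4·t²·sin(6t)} = 4·(36s² - 432)/(s² + 36)³ = (144s² - 1728)/(s² + 36)³

Final answer: (144s² - 1728)/(s² + 36)³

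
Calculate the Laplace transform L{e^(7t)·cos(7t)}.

L{e^(at)·cos(ωt)} = (s-a)/((s-a)² + ω²), so L{e^(7t)·cos(7t)} = (s-7)/((s-7)² + 49)

Final answer: (s-7)/((s-7)² + 49)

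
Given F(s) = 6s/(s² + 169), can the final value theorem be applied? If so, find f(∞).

The final value theorem requires all poles of sF(s) in the left half-plane. sF(s) = 6s²/(s² + 169) has poles at s = ±13i (imaginary axis). Theorem does NOT apply (oscillatory system).

Final answer: Not applicable (oscillatory)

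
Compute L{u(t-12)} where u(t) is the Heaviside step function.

L{u(t-a)} = e^(-as)/s. Here a=12, so L{u(t-12)} = e^(-12s)/s

Final answer: e^(-12s)/s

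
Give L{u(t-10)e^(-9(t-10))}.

u(t-a)f(t-a) with f(t)=e^(-9t). L{e^(-9t)} = 1/(s+9). By time shift: e^(-10s)/(s+9)

Final answer: e^(-10s)/(s+9)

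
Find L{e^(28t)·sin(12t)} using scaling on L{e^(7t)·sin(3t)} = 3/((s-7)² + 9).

Scaling with a=4: L{e^(28t)·sin(12t)} = (1/4) · 3/((s/4-7)² + 9). Simplifying: 12/((s-28)² + 144)

Final answer: 12/((s-28)² + 144)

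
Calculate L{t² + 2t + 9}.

L{t² + 2t + 9} = 2/s³ + 2/s² + 9/s = 2/s³ + 2/s² + 9/s

Final answer: 2/s³ + 2/s² + 9/s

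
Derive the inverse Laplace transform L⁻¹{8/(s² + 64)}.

L⁻¹{8/(s² + 64)} = sin(8t)

Final answer: sin(8t)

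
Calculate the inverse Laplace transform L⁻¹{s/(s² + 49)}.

L⁻¹{s/(s² + 49)} = cos(7t)

Final answer: cos(7t)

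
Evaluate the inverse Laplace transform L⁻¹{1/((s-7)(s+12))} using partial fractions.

Decompose: A/(s-7) + B/(s+12). A = 1/19, B = -1/19. f(t) = (e^(7t) - e^(-12t))/19

Final answer: (e^(7t) - e^(-12t))/19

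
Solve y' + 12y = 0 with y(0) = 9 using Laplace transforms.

L{y'} + 12L{y} = 0. sY - 9 + 12Y = 0. Y(s+12) = 9. Y = 9/(s+12)

Final answer: y(t) = 9e^(-12t)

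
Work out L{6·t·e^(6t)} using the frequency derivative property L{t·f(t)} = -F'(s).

L{e^(6t)} = 1/(s-6). By frequency derivative: L{t·e^(6t)} = -d/ds[1/(s-6)] = -(-1)/(s-6)² = 1/(s-6)². Then L{6·t·e^(6t)} = 6·1/(s-6)² = 6/(s-6)²

Final answer: 6/(s-6)²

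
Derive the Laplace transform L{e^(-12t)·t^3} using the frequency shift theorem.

L{e^(at)·t^n} = n!/(s-a)^(n+1), so L{e^(-12t)·t^3} = 6/(s+12)^4

Final answer: 6/(s+12)^4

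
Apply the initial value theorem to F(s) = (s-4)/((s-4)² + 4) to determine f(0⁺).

f(0⁺) = lim_{s→∞} sF(s) = lim_{s→∞} s(s-4)/((s-4)² + 4) = 1

Final answer: 1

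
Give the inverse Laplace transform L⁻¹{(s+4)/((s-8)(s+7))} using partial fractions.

Using partial fractions, f(t) = (12e^(8t) + 3e^(-7t))/15

Final answer: (12e^(8t) + 3e^(-7t))/15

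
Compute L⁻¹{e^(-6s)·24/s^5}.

L⁻¹{24/s^5} = t^4. By the time shift theorem, L⁻¹{e^(-as)F(s)} = u(t-a)f(t-a) with a=6, so L⁻¹{e^(-6s)·24/s^5} = u(t-6)·(t-6)^4

Final answer: u(t-6)·(t-6)^4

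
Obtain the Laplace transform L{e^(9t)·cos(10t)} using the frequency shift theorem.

Frequency shift: L{e^(at)f(t)} = F(s-a). L{e^(9t)·cos(10t)} = (s-9)/((s-9)² + 100)

Final answer: (s-9)/((s-9)² + 100)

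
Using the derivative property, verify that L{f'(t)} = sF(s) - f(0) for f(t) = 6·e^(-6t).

f'(t) = -36e^(-6t). Direct: L{f'(t)} = -36/(s+6). Property: s·6/(s+6) - 6 = (6s - 6(s+6))/(s+6) = -36/(s+6). ✓

Final answer: -36/(s+6)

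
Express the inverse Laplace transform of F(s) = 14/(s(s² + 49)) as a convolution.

14/(s(s² + 49)) = (1/s)·(14/(s² + 49)) = L{1}·L{2·sin(7t)}. So f(t) = 1*(2·sin(7t)) = ∫₀ᵗ 2·sin(7τ) dτ

Final answer: ∫₀ᵗ 2·sin(7τ) dτ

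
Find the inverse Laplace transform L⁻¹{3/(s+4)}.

L⁻¹{1/(s-a)} = e^(at), so L⁻¹{1/(s+4)} = e^(-4t), and L⁻¹{3/(s+4)} = 3·e^(-4t)

Final answer: 3·e^(-4t)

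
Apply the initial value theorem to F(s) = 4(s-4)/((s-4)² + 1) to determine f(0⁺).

f(0⁺) = lim_{s→∞} sF(s) = lim_{s→∞} 4s(s-4)/((s-4)² + 1) = 4

Final answer: 4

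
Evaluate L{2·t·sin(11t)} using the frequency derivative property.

L{sin(11t)} = 11/(s² + 121). By L{t·f(t)} = -F'(s): -d/ds[11/(s² + 121)] = -(11)·(-2s)/(s² + 121)² = 22s/(s² + 121)². Then L{2·t·sin(11t)} = 2·22s/(s² + 121)² = 44s/(s² + 121)²

Final answer: 44s/(s² + 121)²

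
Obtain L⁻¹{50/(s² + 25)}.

This is the form c·a/(s² + a²) with a = 5, c = 10. L⁻¹ = 10·sin(5t)

Final answer: 10·sin(5t)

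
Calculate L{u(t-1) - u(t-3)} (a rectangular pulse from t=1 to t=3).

L{u(t-a)} = e^(-as)/s. L{u(t-1) - u(t-3)} = (e^(-s) - e^(-3s))/s

Final answer: (e^(-s) - e^(-3s))/s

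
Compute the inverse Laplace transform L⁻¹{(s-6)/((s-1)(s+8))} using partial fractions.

Using partial fractions, f(t) = (-5e^t + 14e^(-8t))/9

Final answer: (-5e^t + 14e^(-8t))/9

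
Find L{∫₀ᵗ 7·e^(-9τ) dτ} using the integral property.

L{∫₀ᵗ f(τ)dτ} = F(s)/s with F(s) = 7/(s+9), so L{∫₀ᵗ 7·e^(-9τ) dτ} = 7/(s(s+9))

Final answer: 7/(s(s+9))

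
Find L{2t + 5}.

L{2t + 5} = 2·L{t} + 5·L{1} = 2/s² + 5/s

Final answer: 2/s² + 5/s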